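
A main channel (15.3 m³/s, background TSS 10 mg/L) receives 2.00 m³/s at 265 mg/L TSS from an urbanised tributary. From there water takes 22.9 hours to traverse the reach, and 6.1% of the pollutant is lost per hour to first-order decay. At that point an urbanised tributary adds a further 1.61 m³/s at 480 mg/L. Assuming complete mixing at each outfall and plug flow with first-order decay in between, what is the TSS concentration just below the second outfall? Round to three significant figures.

49.4 mg/L

After mixing, C = (15.30·10.00 + 2.000·265.0) / 17.30 = 683.0/17.30 = 39.48 mg/L; combined flow 17.30 m³/s.
6.1%/h lost → k = −ln(1 − 0.061) = 0.06294 h⁻¹.
Decay over the reach: 39.48·exp(−kt) = 39.48·0.2366 = 9.342 mg/L.
Second outfall: C = (17.30·9.342 + 1.610·480.0)/18.91 = 49.41 mg/L.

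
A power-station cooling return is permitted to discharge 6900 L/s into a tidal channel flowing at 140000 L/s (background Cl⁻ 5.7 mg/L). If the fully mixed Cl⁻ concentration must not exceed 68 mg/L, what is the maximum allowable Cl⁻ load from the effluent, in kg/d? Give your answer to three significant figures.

Mass balance at the limit: 140000·5.700 + 6900·Cₑ = 146900·68 → Cₑ = 1332 mg/L.
6900 L/s = 6.900 m³/s. Load = 6.900 m³/s × 1332 g/m³ × 86 400 s/d = 794100 kg/d.

794000 kg/d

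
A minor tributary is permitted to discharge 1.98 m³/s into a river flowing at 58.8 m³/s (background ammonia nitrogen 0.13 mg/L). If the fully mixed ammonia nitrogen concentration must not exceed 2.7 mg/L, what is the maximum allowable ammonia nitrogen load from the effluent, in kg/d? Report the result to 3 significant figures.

Mass balance at the limit: 58.80·0.1300 + 1.980·Cₑ = 60.78·2.7 → Cₑ = 79.02 mg/L.
Load = 1.980 m³/s × 79.02 g/m³ × 86 400 s/d = 13520 kg/d.

13500 kg/d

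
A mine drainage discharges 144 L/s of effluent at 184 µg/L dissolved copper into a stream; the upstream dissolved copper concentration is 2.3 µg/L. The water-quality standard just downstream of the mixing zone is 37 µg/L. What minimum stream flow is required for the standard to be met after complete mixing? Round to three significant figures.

610 L/s

Set C_mix = 37: (Q·2.300 + 144.0·184.0) / (Q + 144.0) = 37
→ Q = 144.0·(184.0 − 37)/(37 − 2.300) = 610.0 L/s.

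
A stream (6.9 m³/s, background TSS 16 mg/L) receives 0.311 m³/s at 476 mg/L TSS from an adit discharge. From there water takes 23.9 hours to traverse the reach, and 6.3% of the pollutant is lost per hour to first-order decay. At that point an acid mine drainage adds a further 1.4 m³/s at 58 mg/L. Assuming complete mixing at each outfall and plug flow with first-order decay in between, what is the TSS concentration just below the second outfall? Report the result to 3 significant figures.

Mass balance: C = (6.900·16.00 + 0.3110·476.0) / 7.211 = 258.4/7.211 = 35.84 mg/L; combined flow 7.211 m³/s.
6.3%/h lost → k = −ln(1 − 0.063) = 0.06507 h⁻¹.
Decay over the reach: 35.84·exp(−kt) = 35.84·0.2111 = 7.567 mg/L.
Second outfall: C = (7.211·7.567 + 1.400·58.00)/8.611 = 15.77 mg/L.

15.8 mg/L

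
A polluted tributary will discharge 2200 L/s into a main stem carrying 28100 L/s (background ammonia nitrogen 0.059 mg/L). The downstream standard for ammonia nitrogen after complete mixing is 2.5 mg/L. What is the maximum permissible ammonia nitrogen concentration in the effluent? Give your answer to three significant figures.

33.7 mg/L

At the limit, (Qr·Cr + Qe·Cₑ)/(Qr + Qe) = 2.5:
Cₑ = (30300·2.5 − 28100·0.05900) / 2200 = 33.68 mg/L.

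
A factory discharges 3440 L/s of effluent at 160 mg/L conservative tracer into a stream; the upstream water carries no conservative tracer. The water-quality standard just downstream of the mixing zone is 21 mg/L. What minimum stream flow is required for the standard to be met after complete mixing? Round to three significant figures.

Set C_mix = 21: (Q·0 + 3440·160.0) / (Q + 3440) = 21
→ Q = 3440·(160.0 − 21)/(21 − 0) = 22770 L/s.

22800 L/s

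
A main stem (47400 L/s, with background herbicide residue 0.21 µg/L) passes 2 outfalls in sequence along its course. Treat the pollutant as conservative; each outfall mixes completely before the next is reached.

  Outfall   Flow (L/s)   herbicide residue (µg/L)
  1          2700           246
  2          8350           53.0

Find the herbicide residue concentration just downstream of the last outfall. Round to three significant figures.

19.1 µg/L

Below outfall 1: Q → 50100 L/s, C = (47400·0.2100 + 2700·246.0)/50100 = 13.46 µg/L.
Below outfall 2: Q → 58450 L/s, C = (50100·13.46 + 8350·53.00)/58450 = 19.11 µg/L.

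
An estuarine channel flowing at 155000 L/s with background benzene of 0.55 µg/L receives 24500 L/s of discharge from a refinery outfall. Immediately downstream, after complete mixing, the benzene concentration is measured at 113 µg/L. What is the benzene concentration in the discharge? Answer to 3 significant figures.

824 µg/L

Mass balance: 155000·0.5500 + 24500·Cₑ = 179500·113.0
→ Cₑ = (179500·113.0 − 155000·0.5500) / 24500 = 824.4 µg/L.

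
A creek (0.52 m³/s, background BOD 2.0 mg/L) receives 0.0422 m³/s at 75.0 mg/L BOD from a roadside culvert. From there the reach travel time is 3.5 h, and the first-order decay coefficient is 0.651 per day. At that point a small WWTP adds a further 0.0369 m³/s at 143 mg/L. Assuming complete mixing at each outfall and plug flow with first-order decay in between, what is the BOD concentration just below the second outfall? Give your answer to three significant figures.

15.2 mg/L

Flow-weighted average: C = (0.5200·2.000 + 0.04220·75.00) / 0.5622 = 4.205/0.5622 = 7.480 mg/L; combined flow 0.5622 m³/s.
After decay, C = 7.480 × e^(−kt) = 7.480 × 0.9094 = 6.802 mg/L.
Second outfall: C = (0.5622·6.802 + 0.03690·143.0)/0.5991 = 15.19 mg/L.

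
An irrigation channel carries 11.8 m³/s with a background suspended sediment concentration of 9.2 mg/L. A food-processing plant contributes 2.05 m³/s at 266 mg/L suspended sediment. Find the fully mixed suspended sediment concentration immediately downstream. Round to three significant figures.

Mixed concentration C = ΣQC/ΣQ = (11.80·9.200 + 2.050·266.0) / 13.85 = 653.9/13.85 = 47.21 mg/L.

47.2 mg/L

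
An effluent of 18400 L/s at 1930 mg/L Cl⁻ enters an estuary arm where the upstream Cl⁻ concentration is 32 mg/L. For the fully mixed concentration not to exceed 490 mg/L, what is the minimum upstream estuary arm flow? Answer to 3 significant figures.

Set C_mix = 490: (Q·32.00 + 18400·1930) / (Q + 18400) = 490
→ Q = 18400·(1930 − 490)/(490 − 32.00) = 57850 L/s.

57900 L/s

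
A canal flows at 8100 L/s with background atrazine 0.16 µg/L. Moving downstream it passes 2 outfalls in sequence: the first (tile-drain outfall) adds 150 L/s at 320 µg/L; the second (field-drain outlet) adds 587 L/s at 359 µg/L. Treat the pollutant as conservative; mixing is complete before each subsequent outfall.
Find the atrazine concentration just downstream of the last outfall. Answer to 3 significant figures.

After outfall 1: Q = 8100 + 150.0 = 8250 L/s; C = (8100·0.1600 + 150.0·320.0)/8250 = 5.975 µg/L.
After outfall 2: Q = 8250 + 587.0 = 8837 L/s; C = (8250·5.975 + 587.0·359.0)/8837 = 29.43 µg/L.

29.4 µg/L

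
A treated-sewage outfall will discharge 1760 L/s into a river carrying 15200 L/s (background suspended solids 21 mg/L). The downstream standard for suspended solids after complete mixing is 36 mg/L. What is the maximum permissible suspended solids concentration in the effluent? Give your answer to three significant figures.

At the limit, (Qr·Cr + Qe·Cₑ)/(Qr + Qe) = 36:
Cₑ = (16960·36 − 15200·21.00) / 1760 = 165.5 mg/L.

166 mg/L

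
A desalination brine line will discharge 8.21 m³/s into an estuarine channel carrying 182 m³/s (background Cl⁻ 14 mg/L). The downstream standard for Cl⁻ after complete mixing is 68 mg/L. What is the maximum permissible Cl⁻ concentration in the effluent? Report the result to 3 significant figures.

1270 mg/L

At the limit, (Qr·Cr + Qe·Cₑ)/(Qr + Qe) = 68:
Cₑ = (190.2·68 − 182.0·14.00) / 8.210 = 1265 mg/L.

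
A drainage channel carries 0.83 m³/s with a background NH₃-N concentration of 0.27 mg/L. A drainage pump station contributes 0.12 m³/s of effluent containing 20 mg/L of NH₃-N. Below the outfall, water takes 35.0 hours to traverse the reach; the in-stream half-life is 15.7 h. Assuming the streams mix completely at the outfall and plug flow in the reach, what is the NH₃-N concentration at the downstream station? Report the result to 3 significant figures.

0.589 mg/L

Flow-weighted average: C = (0.8300·0.2700 + 0.1200·20.00) / 0.9500 = 2.624/0.9500 = 2.762 mg/L.
Half-life 15.7 h → k = ln 2 / 15.7 = 0.04415 h⁻¹ = 1.060 d⁻¹.
First-order decay: C = 2.762·exp(−k·t) = 2.762·0.2133 = 0.5891 mg/L.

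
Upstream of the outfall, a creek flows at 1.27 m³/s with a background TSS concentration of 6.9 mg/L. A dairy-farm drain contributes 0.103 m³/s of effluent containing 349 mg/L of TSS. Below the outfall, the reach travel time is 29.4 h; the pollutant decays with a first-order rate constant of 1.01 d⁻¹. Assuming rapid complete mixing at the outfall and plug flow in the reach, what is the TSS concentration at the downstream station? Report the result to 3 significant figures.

9.45 mg/L

Mass balance: C = (1.270·6.900 + 0.1030·349.0) / 1.373 = 44.71/1.373 = 32.56 mg/L.
After decay, C = 32.56 × e^(−kt) = 32.56 × 0.2902 = 9.449 mg/L.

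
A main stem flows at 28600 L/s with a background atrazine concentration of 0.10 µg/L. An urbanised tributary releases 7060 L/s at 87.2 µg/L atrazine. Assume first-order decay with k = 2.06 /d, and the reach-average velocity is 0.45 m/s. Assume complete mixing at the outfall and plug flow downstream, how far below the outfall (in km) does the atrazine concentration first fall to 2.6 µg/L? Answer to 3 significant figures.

Mass balance: C = (28600·0.1000 + 7060·87.20) / 35660 = 618500/35660 = 17.34 µg/L.
Set 17.34·exp(−k·t) = 2.6 → t = ln(17.34/2.6)/k = 79590 s = 22.11 h.
Distance = v·t = 0.45·79590 = 35820 m = 35.82 km.

35.8 km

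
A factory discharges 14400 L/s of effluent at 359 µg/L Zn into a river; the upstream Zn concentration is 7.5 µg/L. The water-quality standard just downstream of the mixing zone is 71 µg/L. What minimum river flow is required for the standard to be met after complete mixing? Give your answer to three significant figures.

Set C_mix = 71: (Q·7.500 + 14400·359.0) / (Q + 14400) = 71
→ Q = 14400·(359.0 − 71)/(71 − 7.500) = 65310 L/s.

65300 L/s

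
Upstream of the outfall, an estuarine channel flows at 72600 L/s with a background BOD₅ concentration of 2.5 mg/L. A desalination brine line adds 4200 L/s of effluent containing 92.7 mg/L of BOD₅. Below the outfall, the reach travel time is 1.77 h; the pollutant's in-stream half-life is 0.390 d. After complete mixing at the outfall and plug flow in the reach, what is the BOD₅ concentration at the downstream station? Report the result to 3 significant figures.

After mixing, C = (72600·2.500 + 4200·92.70) / 76800 = 570800/76800 = 7.433 mg/L.
Half-life 0.390 d → k = ln 2 / 0.390 = 1.777 d⁻¹.
First-order decay: C = 7.433·exp(−k·t) = 7.433·0.8772 = 6.520 mg/L.

6.52 mg/L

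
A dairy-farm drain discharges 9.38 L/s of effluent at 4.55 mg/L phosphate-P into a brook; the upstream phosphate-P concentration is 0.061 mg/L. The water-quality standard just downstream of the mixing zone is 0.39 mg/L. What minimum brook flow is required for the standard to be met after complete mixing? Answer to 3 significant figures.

119 L/s

Set C_mix = 0.39: (Q·0.06100 + 9.380·4.550) / (Q + 9.380) = 0.39
→ Q = 9.380·(4.550 − 0.39)/(0.39 − 0.06100) = 118.6 L/s.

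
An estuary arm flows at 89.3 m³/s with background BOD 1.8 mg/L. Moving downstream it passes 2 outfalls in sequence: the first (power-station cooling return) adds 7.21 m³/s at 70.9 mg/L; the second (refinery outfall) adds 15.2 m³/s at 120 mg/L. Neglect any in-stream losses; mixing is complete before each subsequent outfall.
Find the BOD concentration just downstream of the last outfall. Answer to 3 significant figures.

After outfall 1: Q = 89.30 + 7.210 = 96.51 m³/s; C = (89.30·1.800 + 7.210·70.90)/96.51 = 6.962 mg/L.
After outfall 2: Q = 96.51 + 15.20 = 111.7 m³/s; C = (96.51·6.962 + 15.20·120.0)/111.7 = 22.34 mg/L.

22.3 mg/L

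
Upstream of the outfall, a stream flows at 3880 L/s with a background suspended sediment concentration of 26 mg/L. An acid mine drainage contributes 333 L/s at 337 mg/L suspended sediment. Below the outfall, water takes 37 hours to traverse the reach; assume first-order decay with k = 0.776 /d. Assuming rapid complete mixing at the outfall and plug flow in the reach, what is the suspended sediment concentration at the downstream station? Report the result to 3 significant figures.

15.3 mg/L

Mass balance: C = (3880·26.00 + 333.0·337.0) / 4213 = 213100/4213 = 50.58 mg/L.
First-order decay: C = 50.58·exp(−k·t) = 50.58·0.3023 = 15.29 mg/L.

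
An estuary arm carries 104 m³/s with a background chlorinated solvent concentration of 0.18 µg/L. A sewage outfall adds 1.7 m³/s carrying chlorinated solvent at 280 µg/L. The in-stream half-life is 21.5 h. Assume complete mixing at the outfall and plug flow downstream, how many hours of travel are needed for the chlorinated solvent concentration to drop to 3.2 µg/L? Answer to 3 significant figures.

11.8 h

After mixing, C = (104.0·0.1800 + 1.700·280.0) / 105.7 = 494.7/105.7 = 4.680 µg/L.
Half-life 21.5 h → k = ln 2 / 21.5 = 0.03224 h⁻¹ = 0.7737 d⁻¹.
4.680·exp(−k·t) = 3.2 → t = ln(4.680/3.2)/k = 42460 s = 11.79 h.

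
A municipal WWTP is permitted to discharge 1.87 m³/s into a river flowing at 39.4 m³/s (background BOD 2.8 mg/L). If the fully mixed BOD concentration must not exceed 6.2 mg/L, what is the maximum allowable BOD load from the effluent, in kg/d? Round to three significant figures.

Mass balance at the limit: 39.40·2.800 + 1.870·Cₑ = 41.27·6.2 → Cₑ = 77.84 mg/L.
Load = 1.870 m³/s × 77.84 g/m³ × 86 400 s/d = 12580 kg/d.

12600 kg/d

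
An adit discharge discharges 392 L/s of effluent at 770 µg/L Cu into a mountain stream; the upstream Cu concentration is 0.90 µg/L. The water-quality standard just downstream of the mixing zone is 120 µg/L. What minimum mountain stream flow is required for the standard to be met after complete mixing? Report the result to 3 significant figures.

2140 L/s

Set C_mix = 120: (Q·0.9000 + 392.0·770.0) / (Q + 392.0) = 120
→ Q = 392.0·(770.0 − 120)/(120 − 0.9000) = 2139 L/s.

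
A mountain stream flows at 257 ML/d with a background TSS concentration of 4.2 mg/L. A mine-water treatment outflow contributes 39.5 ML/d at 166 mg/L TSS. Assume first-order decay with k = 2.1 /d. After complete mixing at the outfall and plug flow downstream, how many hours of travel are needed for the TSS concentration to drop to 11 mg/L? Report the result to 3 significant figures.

After mixing, C = (257.0·4.200 + 39.50·166.0) / 296.5 = 7636/296.5 = 25.76 mg/L.
25.76·exp(−k·t) = 11 → t = ln(25.76/11)/k = 35000 s = 9.723 h.

9.72 h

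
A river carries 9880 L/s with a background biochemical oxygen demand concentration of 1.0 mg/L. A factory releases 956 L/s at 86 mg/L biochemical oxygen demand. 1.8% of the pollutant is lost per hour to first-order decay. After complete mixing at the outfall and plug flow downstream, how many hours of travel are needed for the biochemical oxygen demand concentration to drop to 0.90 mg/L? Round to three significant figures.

124 h

Mass balance: C = (9880·1.000 + 956.0·86.00) / 10840 = 92100/10840 = 8.499 mg/L.
1.8%/h lost → k = −ln(1 − 0.018) = 0.01816 h⁻¹.
8.499·exp(−k·t) = 0.90 → t = ln(8.499/0.90)/k = 445000 s = 123.6 h.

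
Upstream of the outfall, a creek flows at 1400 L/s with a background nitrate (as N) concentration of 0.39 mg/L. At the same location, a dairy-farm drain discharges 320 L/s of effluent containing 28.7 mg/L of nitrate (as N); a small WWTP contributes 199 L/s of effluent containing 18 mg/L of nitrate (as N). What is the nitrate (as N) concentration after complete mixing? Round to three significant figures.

Conservation of mass: C = (1400·0.3900 + 320.0·28.70 + 199.0·18.00) / 1919 = 13310/1919 = 6.937 mg/L.

6.94 mg/L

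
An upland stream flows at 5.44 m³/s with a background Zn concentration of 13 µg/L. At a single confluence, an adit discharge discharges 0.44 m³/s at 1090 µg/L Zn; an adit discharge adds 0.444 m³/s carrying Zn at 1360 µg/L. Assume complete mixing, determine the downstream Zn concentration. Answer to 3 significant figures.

183 µg/L

Mixed concentration C = ΣQC/ΣQ = (5.440·13.00 + 0.4400·1090 + 0.4440·1360) / 6.324 = 1154/6.324 = 182.5 µg/L.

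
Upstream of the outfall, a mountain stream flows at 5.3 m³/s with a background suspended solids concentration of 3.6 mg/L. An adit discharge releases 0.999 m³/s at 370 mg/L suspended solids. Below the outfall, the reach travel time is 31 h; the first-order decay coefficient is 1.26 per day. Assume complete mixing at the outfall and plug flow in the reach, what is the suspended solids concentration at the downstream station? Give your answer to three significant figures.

Mass balance: C = (5.300·3.600 + 0.9990·370.0) / 6.299 = 388.7/6.299 = 61.71 mg/L.
After decay, C = 61.71 × e^(−kt) = 61.71 × 0.1964 = 12.12 mg/L.

12.1 mg/L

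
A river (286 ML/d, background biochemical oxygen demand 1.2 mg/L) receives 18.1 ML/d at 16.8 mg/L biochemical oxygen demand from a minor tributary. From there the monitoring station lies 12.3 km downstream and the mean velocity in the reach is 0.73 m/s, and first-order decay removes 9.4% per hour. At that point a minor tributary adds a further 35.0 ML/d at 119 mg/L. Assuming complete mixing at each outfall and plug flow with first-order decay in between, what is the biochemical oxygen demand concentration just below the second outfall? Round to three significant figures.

13.5 mg/L

Mass balance: C = (286.0·1.200 + 18.10·16.80) / 304.1 = 647.3/304.1 = 2.129 mg/L; combined flow 304.1 ML/d.
Travel time t = 12.3·1000 / 0.73 = 16850 s = 4.680 h.
9.4%/h lost → k = −ln(1 − 0.094) = 0.09872 h⁻¹.
Applying C = C₀e^(−kt): 2.129 × 0.6300 = 1.341 mg/L.
At the second outfall, C = (304.1·1.341 + 35.00·119.0) / (304.1 + 35.00) = 13.49 mg/L.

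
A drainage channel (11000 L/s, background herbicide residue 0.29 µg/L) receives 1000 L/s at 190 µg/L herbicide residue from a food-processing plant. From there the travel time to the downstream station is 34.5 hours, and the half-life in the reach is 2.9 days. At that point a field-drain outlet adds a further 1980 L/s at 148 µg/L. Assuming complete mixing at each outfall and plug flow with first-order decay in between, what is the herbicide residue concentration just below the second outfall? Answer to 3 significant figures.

30.8 µg/L

After mixing, C = (11000·0.2900 + 1000·190.0) / 12000 = 193200/12000 = 16.10 µg/L; combined flow 12000 L/s.
Half-life 2.9 d → k = ln 2 / 2.9 = 0.2390 d⁻¹.
First-order decay: C = 16.10·exp(−k·t) = 16.10·0.7092 = 11.42 µg/L.
Second outfall: C = (12000·11.42 + 1980·148.0)/13980 = 30.76 µg/L.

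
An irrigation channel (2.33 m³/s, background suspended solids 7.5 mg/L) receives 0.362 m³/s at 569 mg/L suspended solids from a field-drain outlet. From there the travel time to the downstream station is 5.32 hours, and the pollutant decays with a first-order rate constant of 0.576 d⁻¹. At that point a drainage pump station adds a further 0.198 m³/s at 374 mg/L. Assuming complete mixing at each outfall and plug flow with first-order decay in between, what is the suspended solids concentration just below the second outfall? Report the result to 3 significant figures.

93.7 mg/L

Mixed concentration C = ΣQC/ΣQ = (2.330·7.500 + 0.3620·569.0) / 2.692 = 223.5/2.692 = 83.01 mg/L; combined flow 2.692 m³/s.
Applying C = C₀e^(−kt): 83.01 × 0.8801 = 73.06 mg/L.
Second outfall: C = (2.692·73.06 + 0.1980·374.0)/2.890 = 93.68 mg/L.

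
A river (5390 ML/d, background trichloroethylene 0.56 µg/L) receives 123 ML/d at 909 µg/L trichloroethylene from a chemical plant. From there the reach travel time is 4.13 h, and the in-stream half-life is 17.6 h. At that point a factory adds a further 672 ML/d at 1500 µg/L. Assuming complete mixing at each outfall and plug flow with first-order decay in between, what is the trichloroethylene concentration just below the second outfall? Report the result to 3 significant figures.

Mixed concentration C = ΣQC/ΣQ = (5390·0.5600 + 123.0·909.0) / 5513 = 114800/5513 = 20.83 µg/L; combined flow 5513 ML/d.
Half-life 17.6 h → k = ln 2 / 17.6 = 0.03938 h⁻¹ = 0.9452 d⁻¹.
Applying C = C₀e^(−kt): 20.83 × 0.8499 = 17.70 µg/L.
At the second outfall, C = (5513·17.70 + 672.0·1500) / (5513 + 672.0) = 178.8 µg/L.

179 µg/L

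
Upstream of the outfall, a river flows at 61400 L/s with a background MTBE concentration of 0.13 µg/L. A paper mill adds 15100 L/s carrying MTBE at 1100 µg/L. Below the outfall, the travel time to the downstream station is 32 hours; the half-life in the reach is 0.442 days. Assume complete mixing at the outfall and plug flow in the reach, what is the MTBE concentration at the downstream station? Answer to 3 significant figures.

Mass balance: C = (61400·0.1300 + 15100·1100) / 76500 = 16620000/76500 = 217.2 µg/L.
Half-life 0.442 d → k = ln 2 / 0.442 = 1.568 d⁻¹.
Decay over the reach: 217.2·exp(−kt) = 217.2·0.1236 = 26.84 µg/L.

26.8 µg/L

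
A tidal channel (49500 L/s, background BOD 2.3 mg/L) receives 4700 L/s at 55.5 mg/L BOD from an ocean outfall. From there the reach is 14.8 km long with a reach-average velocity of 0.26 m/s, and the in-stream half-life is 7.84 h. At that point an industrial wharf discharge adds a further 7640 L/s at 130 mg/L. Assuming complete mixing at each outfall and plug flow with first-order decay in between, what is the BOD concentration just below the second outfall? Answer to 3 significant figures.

17.6 mg/L

Flow-weighted average: C = (49500·2.300 + 4700·55.50) / 54200 = 374700/54200 = 6.913 mg/L; combined flow 54200 L/s.
Travel time t = 14.8·1000 / 0.26 = 56920 s = 15.81 h.
Half-life 7.84 h → k = ln 2 / 7.84 = 0.08841 h⁻¹ = 2.122 d⁻¹.
After decay, C = 6.913 × e^(−kt) = 6.913 × 0.2471 = 1.708 mg/L.
At the second outfall, C = (54200·1.708 + 7640·130.0) / (54200 + 7640) = 17.56 mg/L.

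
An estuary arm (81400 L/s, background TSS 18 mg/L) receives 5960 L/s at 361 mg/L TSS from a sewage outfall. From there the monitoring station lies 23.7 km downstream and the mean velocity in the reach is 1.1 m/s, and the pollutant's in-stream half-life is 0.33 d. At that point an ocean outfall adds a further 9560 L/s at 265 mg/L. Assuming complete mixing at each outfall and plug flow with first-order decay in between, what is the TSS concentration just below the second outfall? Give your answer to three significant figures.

Mixed concentration C = ΣQC/ΣQ = (81400·18.00 + 5960·361.0) / 87360 = 3617000/87360 = 41.40 mg/L; combined flow 87360 L/s.
Travel time t = 23.7·1000 / 1.1 = 21550 s = 5.985 h.
Half-life 0.33 d → k = ln 2 / 0.33 = 2.100 d⁻¹.
Decay over the reach: 41.40·exp(−kt) = 41.40·0.5923 = 24.52 mg/L.
At the second outfall, C = (87360·24.52 + 9560·265.0) / (87360 + 9560) = 48.24 mg/L.

48.2 mg/L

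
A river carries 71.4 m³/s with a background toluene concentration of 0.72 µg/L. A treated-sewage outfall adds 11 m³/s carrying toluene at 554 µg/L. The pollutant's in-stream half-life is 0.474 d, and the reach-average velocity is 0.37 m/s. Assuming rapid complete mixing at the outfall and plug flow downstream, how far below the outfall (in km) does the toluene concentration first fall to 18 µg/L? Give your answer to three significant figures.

Conservation of mass: C = (71.40·0.7200 + 11.00·554.0) / 82.40 = 6145/82.40 = 74.58 µg/L.
Half-life 0.474 d → k = ln 2 / 0.474 = 1.462 d⁻¹.
Set 74.58·exp(−k·t) = 18 → t = ln(74.58/18)/k = 83990 s = 23.33 h.
Distance = v·t = 0.37·83990 = 31080 m = 31.08 km.

31.1 km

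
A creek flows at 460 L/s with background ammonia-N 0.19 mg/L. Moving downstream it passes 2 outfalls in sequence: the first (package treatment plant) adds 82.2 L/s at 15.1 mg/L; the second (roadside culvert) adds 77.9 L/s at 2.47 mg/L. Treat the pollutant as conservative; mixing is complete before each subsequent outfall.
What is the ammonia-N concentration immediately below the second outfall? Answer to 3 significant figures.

2.45 mg/L

Outfall 1: combined Q = 542.2 L/s; C = (460.0·0.1900 + 82.20·15.10)/542.2 = 2.450 mg/L.
Outfall 2: combined Q = 620.1 L/s; C = (542.2·2.450 + 77.90·2.470)/620.1 = 2.453 mg/L.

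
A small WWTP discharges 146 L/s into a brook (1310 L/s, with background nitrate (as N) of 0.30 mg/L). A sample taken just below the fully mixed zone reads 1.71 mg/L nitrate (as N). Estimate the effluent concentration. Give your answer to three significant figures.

14.4 mg/L

Mass balance: 1310·0.3000 + 146.0·Cₑ = 1456·1.710
→ Cₑ = (1456·1.710 − 1310·0.3000) / 146.0 = 14.36 mg/L.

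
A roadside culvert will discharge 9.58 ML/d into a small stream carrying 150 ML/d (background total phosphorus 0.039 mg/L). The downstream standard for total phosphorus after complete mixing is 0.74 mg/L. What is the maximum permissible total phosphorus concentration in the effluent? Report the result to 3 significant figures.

11.7 mg/L

At the limit, (Qr·Cr + Qe·Cₑ)/(Qr + Qe) = 0.74:
Cₑ = (159.6·0.74 − 150.0·0.03900) / 9.580 = 11.72 mg/L.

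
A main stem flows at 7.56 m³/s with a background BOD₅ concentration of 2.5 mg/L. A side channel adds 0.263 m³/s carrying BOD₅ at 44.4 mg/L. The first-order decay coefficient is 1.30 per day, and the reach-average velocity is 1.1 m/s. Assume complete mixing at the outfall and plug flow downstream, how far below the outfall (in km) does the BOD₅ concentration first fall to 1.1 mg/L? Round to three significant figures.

92.7 km

Mixed concentration C = ΣQC/ΣQ = (7.560·2.500 + 0.2630·44.40) / 7.823 = 30.58/7.823 = 3.909 mg/L.
Set 3.909·exp(−k·t) = 1.1 → t = ln(3.909/1.1)/k = 84270 s = 23.41 h.
Distance = v·t = 1.1·84270 = 92690 m = 92.69 km.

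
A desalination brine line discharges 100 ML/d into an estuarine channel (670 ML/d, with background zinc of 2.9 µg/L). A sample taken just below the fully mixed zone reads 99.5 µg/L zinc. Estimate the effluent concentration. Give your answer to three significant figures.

Mass balance: 670.0·2.900 + 100.0·Cₑ = 770.0·99.50
→ Cₑ = (770.0·99.50 − 670.0·2.900) / 100.0 = 746.7 µg/L.

747 µg/L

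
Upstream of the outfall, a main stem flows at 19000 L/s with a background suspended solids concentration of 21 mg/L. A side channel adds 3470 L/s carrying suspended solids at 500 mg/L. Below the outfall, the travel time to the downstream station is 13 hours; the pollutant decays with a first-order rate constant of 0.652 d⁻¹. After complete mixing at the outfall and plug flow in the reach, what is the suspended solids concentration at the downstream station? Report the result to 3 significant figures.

66.7 mg/L

Conservation of mass: C = (19000·21.00 + 3470·500.0) / 22470 = 2134000/22470 = 94.97 mg/L.
First-order decay: C = 94.97·exp(−k·t) = 94.97·0.7025 = 66.71 mg/L.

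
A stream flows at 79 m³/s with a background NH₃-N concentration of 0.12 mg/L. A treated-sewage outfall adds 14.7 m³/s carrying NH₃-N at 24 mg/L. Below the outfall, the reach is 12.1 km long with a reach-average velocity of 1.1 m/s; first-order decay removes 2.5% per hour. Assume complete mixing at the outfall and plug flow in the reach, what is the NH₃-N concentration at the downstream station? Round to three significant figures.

3.58 mg/L

Flow-weighted average: C = (79.00·0.1200 + 14.70·24.00) / 93.70 = 362.3/93.70 = 3.866 mg/L.
Travel time t = 12.1·1000 / 1.1 = 11000 s = 3.056 h.
2.5%/h lost → k = −ln(1 − 0.025) = 0.02532 h⁻¹.
After decay, C = 3.866 × e^(−kt) = 3.866 × 0.9256 = 3.579 mg/L.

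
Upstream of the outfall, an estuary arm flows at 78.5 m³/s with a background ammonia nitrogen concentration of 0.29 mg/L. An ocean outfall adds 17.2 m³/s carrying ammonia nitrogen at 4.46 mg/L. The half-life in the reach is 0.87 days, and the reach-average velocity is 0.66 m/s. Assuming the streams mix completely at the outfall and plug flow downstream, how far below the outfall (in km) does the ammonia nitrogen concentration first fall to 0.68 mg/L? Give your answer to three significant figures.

Conservation of mass: C = (78.50·0.2900 + 17.20·4.460) / 95.70 = 99.48/95.70 = 1.039 mg/L.
Half-life 0.87 d → k = ln 2 / 0.87 = 0.7967 d⁻¹.
Set 1.039·exp(−k·t) = 0.68 → t = ln(1.039/0.68)/k = 46020 s = 12.78 h.
Distance = v·t = 0.66·46020 = 30370 m = 30.37 km.

30.4 km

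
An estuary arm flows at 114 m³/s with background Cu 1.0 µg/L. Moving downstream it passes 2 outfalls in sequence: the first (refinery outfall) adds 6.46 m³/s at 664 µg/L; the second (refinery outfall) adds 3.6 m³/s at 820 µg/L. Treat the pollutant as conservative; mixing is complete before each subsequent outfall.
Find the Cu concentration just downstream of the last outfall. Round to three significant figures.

Outfall 1: combined Q = 120.5 m³/s; C = (114.0·1.000 + 6.460·664.0)/120.5 = 36.56 µg/L.
Outfall 2: combined Q = 124.1 m³/s; C = (120.5·36.56 + 3.600·820.0)/124.1 = 59.29 µg/L.

59.3 µg/L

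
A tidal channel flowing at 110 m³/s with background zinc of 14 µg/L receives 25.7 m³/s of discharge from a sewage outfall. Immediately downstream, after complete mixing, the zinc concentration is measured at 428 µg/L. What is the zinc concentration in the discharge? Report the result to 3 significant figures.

2200 µg/L

Mass balance: 110.0·14.00 + 25.70·Cₑ = 135.7·428.0
→ Cₑ = (135.7·428.0 − 110.0·14.00) / 25.70 = 2200 µg/L.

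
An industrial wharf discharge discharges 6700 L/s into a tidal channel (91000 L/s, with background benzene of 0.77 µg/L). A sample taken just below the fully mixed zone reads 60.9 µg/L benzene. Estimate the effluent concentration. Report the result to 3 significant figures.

Mass balance: 91000·0.7700 + 6700·Cₑ = 97700·60.90
→ Cₑ = (97700·60.90 − 91000·0.7700) / 6700 = 877.6 µg/L.

878 µg/L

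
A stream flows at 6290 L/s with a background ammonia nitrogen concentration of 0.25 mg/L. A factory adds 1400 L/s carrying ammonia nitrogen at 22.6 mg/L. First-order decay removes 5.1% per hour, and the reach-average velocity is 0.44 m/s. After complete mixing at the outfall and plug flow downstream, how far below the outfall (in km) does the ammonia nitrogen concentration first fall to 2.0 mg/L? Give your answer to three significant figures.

23.3 km

After mixing, C = (6290·0.2500 + 1400·22.60) / 7690 = 33210/7690 = 4.319 mg/L.
5.1%/h lost → k = −ln(1 − 0.051) = 0.05235 h⁻¹.
Set 4.319·exp(−k·t) = 2.0 → t = ln(4.319/2.0)/k = 52950 s = 14.71 h.
Distance = v·t = 0.44·52950 = 23300 m = 23.30 km.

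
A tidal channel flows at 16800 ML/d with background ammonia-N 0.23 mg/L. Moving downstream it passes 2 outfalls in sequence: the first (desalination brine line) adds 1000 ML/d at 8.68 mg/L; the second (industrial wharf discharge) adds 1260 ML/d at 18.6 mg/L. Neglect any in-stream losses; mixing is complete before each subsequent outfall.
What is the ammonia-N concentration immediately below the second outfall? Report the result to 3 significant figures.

1.89 mg/L

Outfall 1: combined Q = 17800 ML/d; C = (16800·0.2300 + 1000·8.680)/17800 = 0.7047 mg/L.
Outfall 2: combined Q = 19060 ML/d; C = (17800·0.7047 + 1260·18.60)/19060 = 1.888 mg/L.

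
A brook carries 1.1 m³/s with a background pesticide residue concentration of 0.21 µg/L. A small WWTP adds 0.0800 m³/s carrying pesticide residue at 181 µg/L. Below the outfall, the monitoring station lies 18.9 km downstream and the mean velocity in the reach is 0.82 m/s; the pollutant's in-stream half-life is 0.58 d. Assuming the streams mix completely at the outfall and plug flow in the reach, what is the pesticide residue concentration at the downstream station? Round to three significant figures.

9.06 µg/L

Mass balance: C = (1.100·0.2100 + 0.08000·181.0) / 1.180 = 14.71/1.180 = 12.47 µg/L.
Travel time t = 18.9·1000 / 0.82 = 23050 s = 6.402 h.
Half-life 0.58 d → k = ln 2 / 0.58 = 1.195 d⁻¹.
Applying C = C₀e^(−kt): 12.47 × 0.7270 = 9.064 µg/L.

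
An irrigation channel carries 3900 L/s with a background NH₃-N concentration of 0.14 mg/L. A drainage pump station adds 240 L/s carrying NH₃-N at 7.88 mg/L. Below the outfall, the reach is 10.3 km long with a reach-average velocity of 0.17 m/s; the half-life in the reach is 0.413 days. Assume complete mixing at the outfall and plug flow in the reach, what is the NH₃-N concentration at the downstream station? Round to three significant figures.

Mixed concentration C = ΣQC/ΣQ = (3900·0.1400 + 240.0·7.880) / 4140 = 2437/4140 = 0.5887 mg/L.
Travel time t = 10.3·1000 / 0.17 = 60590 s = 16.83 h.
Half-life 0.413 d → k = ln 2 / 0.413 = 1.678 d⁻¹.
Applying C = C₀e^(−kt): 0.5887 × 0.3082 = 0.1815 mg/L.

0.181 mg/L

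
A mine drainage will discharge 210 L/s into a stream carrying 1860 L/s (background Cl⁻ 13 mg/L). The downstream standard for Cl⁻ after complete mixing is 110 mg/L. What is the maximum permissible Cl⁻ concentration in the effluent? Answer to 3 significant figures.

969 mg/L

At the limit, (Qr·Cr + Qe·Cₑ)/(Qr + Qe) = 110:
Cₑ = (2070·110 − 1860·13.00) / 210.0 = 969.1 mg/L.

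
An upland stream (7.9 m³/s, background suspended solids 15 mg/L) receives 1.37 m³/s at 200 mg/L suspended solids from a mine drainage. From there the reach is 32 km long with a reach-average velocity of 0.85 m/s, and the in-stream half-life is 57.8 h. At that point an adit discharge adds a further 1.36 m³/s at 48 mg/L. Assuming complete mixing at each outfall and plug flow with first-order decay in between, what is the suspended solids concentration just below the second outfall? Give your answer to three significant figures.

38.7 mg/L

Flow-weighted average: C = (7.900·15.00 + 1.370·200.0) / 9.270 = 392.5/9.270 = 42.34 mg/L; combined flow 9.270 m³/s.
Travel time t = 32·1000 / 0.85 = 37650 s = 10.46 h.
Half-life 57.8 h → k = ln 2 / 57.8 = 0.01199 h⁻¹ = 0.2878 d⁻¹.
Applying C = C₀e^(−kt): 42.34 × 0.8821 = 37.35 mg/L.
At the second outfall, C = (9.270·37.35 + 1.360·48.00) / (9.270 + 1.360) = 38.71 mg/L.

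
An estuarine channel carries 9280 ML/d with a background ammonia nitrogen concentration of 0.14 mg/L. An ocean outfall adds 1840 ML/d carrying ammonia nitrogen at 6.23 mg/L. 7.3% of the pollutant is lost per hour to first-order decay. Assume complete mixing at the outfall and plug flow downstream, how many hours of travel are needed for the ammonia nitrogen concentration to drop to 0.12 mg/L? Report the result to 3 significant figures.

29.8 h

Conservation of mass: C = (9280·0.1400 + 1840·6.230) / 11120 = 12760/11120 = 1.148 mg/L.
7.3%/h lost → k = −ln(1 − 0.073) = 0.07580 h⁻¹.
1.148·exp(−k·t) = 0.12 → t = ln(1.148/0.12)/k = 107200 s = 29.79 h.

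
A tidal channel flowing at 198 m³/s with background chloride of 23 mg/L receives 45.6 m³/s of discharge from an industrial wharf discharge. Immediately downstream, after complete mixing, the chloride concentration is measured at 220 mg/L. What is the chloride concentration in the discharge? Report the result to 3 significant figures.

1080 mg/L

Mass balance: 198.0·23.00 + 45.60·Cₑ = 243.6·220.0
→ Cₑ = (243.6·220.0 − 198.0·23.00) / 45.60 = 1075 mg/L.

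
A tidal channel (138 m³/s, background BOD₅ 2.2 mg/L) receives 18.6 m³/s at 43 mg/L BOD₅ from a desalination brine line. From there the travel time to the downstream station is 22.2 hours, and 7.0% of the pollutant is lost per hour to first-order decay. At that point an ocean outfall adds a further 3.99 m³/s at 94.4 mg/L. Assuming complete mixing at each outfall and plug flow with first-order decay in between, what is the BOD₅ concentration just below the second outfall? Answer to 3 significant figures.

Conservation of mass: C = (138.0·2.200 + 18.60·43.00) / 156.6 = 1103/156.6 = 7.046 mg/L; combined flow 156.6 m³/s.
7.0%/h lost → k = −ln(1 − 0.07) = 0.07257 h⁻¹.
Decay over the reach: 7.046·exp(−kt) = 7.046·0.1997 = 1.407 mg/L.
At the second outfall, C = (156.6·1.407 + 3.990·94.40) / (156.6 + 3.990) = 3.717 mg/L.

3.72 mg/L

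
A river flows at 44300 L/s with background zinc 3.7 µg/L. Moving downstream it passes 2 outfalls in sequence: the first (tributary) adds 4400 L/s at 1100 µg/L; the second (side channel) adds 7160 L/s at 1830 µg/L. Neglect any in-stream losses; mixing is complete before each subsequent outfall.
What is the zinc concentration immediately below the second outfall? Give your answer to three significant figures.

324 µg/L

Outfall 1: combined Q = 48700 L/s; C = (44300·3.700 + 4400·1100)/48700 = 102.7 µg/L.
Outfall 2: combined Q = 55860 L/s; C = (48700·102.7 + 7160·1830)/55860 = 324.1 µg/L.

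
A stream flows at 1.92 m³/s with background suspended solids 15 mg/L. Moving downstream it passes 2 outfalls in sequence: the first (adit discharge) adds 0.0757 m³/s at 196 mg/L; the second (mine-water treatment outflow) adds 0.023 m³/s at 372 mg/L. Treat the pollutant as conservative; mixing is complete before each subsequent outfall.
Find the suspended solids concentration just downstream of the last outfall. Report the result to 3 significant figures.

After outfall 1: Q = 1.920 + 0.07570 = 1.996 m³/s; C = (1.920·15.00 + 0.07570·196.0)/1.996 = 21.87 mg/L.
After outfall 2: Q = 1.996 + 0.02300 = 2.019 m³/s; C = (1.996·21.87 + 0.02300·372.0)/2.019 = 25.85 mg/L.

25.9 mg/L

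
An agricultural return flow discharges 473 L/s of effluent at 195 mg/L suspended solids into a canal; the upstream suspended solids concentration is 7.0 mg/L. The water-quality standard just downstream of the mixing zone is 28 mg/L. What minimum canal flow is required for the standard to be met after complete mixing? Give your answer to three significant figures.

3760 L/s

Set C_mix = 28: (Q·7.000 + 473.0·195.0) / (Q + 473.0) = 28
→ Q = 473.0·(195.0 − 28)/(28 − 7.000) = 3761 L/s.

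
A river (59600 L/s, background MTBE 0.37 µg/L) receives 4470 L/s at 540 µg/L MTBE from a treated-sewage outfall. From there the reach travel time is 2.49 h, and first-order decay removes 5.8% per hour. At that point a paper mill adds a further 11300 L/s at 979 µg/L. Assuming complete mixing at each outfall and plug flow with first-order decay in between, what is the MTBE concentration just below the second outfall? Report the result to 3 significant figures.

Conservation of mass: C = (59600·0.3700 + 4470·540.0) / 64070 = 2436000/64070 = 38.02 µg/L; combined flow 64070 L/s.
5.8%/h lost → k = −ln(1 − 0.058) = 0.05975 h⁻¹.
After decay, C = 38.02 × e^(−kt) = 38.02 × 0.8618 = 32.76 µg/L.
At the second outfall, C = (64070·32.76 + 11300·979.0) / (64070 + 11300) = 174.6 µg/L.

175 µg/L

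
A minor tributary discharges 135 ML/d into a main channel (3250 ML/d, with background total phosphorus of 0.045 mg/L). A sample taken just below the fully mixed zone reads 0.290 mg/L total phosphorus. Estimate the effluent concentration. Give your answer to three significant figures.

Mass balance: 3250·0.04500 + 135.0·Cₑ = 3385·0.2900
→ Cₑ = (3385·0.2900 − 3250·0.04500) / 135.0 = 6.188 mg/L.

6.19 mg/L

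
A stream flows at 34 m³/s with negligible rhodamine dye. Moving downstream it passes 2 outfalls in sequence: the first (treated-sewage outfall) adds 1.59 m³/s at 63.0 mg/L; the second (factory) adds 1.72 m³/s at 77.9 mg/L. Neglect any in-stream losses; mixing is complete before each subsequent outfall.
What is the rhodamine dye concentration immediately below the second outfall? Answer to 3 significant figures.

6.28 mg/L

Outfall 1: combined Q = 35.59 m³/s; C = (34.00·0 + 1.590·63.00)/35.59 = 2.815 mg/L.
Outfall 2: combined Q = 37.31 m³/s; C = (35.59·2.815 + 1.720·77.90)/37.31 = 6.276 mg/L.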